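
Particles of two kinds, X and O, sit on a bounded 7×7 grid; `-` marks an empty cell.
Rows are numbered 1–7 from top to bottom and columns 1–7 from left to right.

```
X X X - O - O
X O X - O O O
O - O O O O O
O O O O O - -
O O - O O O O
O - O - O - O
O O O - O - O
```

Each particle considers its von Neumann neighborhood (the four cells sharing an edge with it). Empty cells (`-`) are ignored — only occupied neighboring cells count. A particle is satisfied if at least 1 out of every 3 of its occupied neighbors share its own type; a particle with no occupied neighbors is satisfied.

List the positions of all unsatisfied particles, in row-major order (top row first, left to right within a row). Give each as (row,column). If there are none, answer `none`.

Row 1: (1,1)X 2/2 ok · (1,2)X 2/3 ok · (1,3)X 2/2 ok · (1,5)O 1/1 ok · (1,7)O 1/1 ok
Row 2: (2,1)X 1/3 ok · (2,2)O 0/3 unhappy · (2,3)X 1/3 ok · (2,5)O 3/3 ok · (2,6)O 3/3 ok · (2,7)O 3/3 ok
Row 3: (3,1)O 1/2 ok · (3,3)O 2/3 ok · (3,4)O 3/3 ok · (3,5)O 4/4 ok · (3,6)O 3/3 ok · (3,7)O 2/2 ok
Row 4: (4,1)O 3/3 ok · (4,2)O 3/3 ok · (4,3)O 3/3 ok · (4,4)O 4/4 ok · (4,5)O 3/3 ok
Row 5: (5,1)O 3/3 ok · (5,2)O 2/2 ok · (5,4)O 2/2 ok · (5,5)O 4/4 ok · (5,6)O 2/2 ok · (5,7)O 2/2 ok
Row 6: (6,1)O 2/2 ok · (6,3)O 1/1 ok · (6,5)O 2/2 ok · (6,7)O 2/2 ok
Row 7: (7,1)O 2/2 ok · (7,2)O 2/2 ok · (7,3)O 2/2 ok · (7,5)O 1/1 ok · (7,7)O 1/1 ok

(2,2)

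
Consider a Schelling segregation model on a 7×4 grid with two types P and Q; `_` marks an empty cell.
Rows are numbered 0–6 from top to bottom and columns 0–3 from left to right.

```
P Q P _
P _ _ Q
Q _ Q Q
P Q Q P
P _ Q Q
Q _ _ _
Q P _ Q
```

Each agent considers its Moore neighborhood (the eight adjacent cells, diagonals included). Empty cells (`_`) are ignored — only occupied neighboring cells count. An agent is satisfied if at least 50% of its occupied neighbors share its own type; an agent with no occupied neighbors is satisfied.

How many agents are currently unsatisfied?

9

(0,0)P 1/2 ✓
(0,1)Q 0/3 ✗
(0,2)P 0/2 ✗
(1,0)P 1/3 ✗
(1,3)Q 2/3 ✓
(2,0)Q 1/3 ✗
(2,2)Q 4/5 ✓
(2,3)Q 3/4 ✓
(3,0)P 1/3 ✗
(3,1)Q 4/6 ✓
(3,2)Q 5/6 ✓
(3,3)P 0/5 ✗
(4,0)P 1/3 ✗
(4,2)Q 3/4 ✓
(4,3)Q 2/3 ✓
(5,0)Q 1/3 ✗
(6,0)Q 1/2 ✓
(6,1)P 0/2 ✗
(6,3)Q 0/0 ✓
Unsatisfied: (0,1), (0,2), (1,0), (2,0), (3,0), (3,3), (4,0), (5,0), (6,1) — 9 in total.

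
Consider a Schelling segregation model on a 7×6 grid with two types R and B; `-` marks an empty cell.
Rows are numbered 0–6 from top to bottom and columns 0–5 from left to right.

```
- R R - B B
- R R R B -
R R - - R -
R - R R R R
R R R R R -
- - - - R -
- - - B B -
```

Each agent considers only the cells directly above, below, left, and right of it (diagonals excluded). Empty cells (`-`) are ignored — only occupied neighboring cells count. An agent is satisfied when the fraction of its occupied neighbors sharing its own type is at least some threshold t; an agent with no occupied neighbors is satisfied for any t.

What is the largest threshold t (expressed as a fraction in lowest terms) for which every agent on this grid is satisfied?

(0,1)R 2/2
(0,2)R 2/2
(0,4)B 2/2
(0,5)B 1/1
(1,1)R 3/3
(1,2)R 3/3
(1,3)R 1/2
(1,4)B 1/3
(2,0)R 2/2
(2,1)R 2/2
(2,4)R 1/2
(3,0)R 2/2
(3,2)R 2/2
(3,3)R 3/3
(3,4)R 4/4
(3,5)R 1/1
(4,0)R 2/2
(4,1)R 2/2
(4,2)R 3/3
(4,3)R 3/3
(4,4)R 3/3
(5,4)R 1/2
(6,3)B 1/1
(6,4)B 1/2
The smallest same-type fraction is 1/3 at (1,4), which reduces to 1/3. Any threshold above that leaves this agent unsatisfied.

1/3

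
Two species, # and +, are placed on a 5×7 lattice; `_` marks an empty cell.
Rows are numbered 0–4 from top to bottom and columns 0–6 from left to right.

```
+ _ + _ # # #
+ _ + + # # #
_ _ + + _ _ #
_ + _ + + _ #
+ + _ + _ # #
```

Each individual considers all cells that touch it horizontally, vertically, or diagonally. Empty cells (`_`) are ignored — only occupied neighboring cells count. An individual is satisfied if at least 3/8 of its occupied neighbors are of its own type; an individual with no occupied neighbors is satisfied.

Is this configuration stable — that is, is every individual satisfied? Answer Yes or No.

Yes

Row 0: (0,0)+ 1/1 ok · (0,2)+ 2/2 ok · (0,4)# 3/4 ok · (0,5)# 5/5 ok · (0,6)# 3/3 ok
Row 1: (1,0)+ 1/1 ok · (1,2)+ 4/4 ok · (1,3)+ 4/6 ok · (1,4)# 3/5 ok · (1,5)# 6/6 ok · (1,6)# 4/4 ok
Row 2: (2,2)+ 5/5 ok · (2,3)+ 5/6 ok · (2,6)# 3/3 ok
Row 3: (3,1)+ 3/3 ok · (3,3)+ 4/4 ok · (3,4)+ 3/4 ok · (3,6)# 3/3 ok
Row 4: (4,0)+ 2/2 ok · (4,1)+ 2/2 ok · (4,3)+ 2/2 ok · (4,5)# 2/3 ok · (4,6)# 2/2 ok
All meet the threshold, so the configuration is stable.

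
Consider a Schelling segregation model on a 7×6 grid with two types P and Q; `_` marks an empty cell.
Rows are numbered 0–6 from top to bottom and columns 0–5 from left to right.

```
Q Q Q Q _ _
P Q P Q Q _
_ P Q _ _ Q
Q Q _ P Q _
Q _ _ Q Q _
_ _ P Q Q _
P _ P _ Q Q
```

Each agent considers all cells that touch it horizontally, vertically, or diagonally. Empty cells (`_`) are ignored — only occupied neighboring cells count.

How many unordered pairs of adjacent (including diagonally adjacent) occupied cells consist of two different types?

Scan each occupied cell's neighbors to the right and below (and the two forward diagonals) so each pair is counted once.
From row 0: 5 unlike of 14 pairs (running 5/14).
From row 1: 5 unlike of 11 pairs (running 10/25).
From row 2: 4 unlike of 6 pairs (running 14/31).
From row 3: 3 unlike of 8 pairs (running 17/39).
From row 4: 1 unlike of 6 pairs (running 18/45).
From row 5: 2 unlike of 7 pairs (running 20/52).
From row 6: 0 unlike of 1 pairs (running 20/53).
Total adjacent occupied pairs: 53; unlike-type pairs: 20.

20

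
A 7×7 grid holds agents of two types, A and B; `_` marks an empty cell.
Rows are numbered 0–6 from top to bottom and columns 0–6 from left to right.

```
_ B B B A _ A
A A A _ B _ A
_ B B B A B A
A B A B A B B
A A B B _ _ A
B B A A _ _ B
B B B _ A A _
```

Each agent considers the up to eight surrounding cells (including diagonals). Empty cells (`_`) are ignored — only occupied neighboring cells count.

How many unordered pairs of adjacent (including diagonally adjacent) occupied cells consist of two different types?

Scan each occupied cell's neighbors to the right and below (and the two forward diagonals) so each pair is counted once.
From row 0: 8 unlike of 12 pairs (running 8/12).
From row 1: 8 unlike of 13 pairs (running 16/25).
From row 2: 13 unlike of 22 pairs (running 29/47).
From row 3: 12 unlike of 19 pairs (running 41/66).
From row 4: 10 unlike of 14 pairs (running 51/80).
From row 5: 5 unlike of 13 pairs (running 56/93).
From row 6: 0 unlike of 3 pairs (running 56/96).
Total adjacent occupied pairs: 96; unlike-type pairs: 56.

56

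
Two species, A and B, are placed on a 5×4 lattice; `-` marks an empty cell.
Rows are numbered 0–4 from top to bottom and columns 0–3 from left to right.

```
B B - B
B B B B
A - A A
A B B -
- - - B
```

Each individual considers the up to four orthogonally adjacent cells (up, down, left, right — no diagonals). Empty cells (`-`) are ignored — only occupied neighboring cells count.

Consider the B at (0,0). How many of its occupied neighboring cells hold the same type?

2

Occupied neighbors of (0,0): (1,0)=B, (0,1)=B.
Same type (B): 2 of 2.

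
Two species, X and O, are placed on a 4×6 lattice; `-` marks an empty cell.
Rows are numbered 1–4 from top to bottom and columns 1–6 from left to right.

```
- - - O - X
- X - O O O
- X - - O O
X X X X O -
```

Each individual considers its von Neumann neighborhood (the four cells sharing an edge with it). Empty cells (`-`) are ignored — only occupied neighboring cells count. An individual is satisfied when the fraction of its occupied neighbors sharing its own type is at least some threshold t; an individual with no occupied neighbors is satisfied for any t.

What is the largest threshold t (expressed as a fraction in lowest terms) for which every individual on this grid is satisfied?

(1,4)O 1/1
(1,6)X 0/1
(2,2)X 1/1
(2,4)O 2/2
(2,5)O 3/3
(2,6)O 2/3
(3,2)X 2/2
(3,5)O 3/3
(3,6)O 2/2
(4,1)X 1/1
(4,2)X 3/3
(4,3)X 2/2
(4,4)X 1/2
(4,5)O 1/2
The smallest same-type fraction is 0/1 at (1,6), which reduces to 0/1. Any threshold above that leaves this individual unsatisfied.

0/1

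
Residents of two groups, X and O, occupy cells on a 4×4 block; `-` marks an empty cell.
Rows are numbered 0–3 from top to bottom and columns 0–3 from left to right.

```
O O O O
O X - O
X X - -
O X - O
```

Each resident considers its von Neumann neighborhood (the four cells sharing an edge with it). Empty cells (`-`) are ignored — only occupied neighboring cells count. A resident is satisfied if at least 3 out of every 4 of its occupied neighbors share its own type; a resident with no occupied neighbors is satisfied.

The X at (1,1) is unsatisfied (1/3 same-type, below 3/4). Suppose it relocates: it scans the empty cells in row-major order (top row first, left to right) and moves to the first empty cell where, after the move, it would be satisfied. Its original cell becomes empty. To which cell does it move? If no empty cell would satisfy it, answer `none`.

Vacating (1,1). Empty cells in order:
  (1,2): 0/2 same-type → still unsatisfied.
  (2,2): 1/1 same-type → satisfied — stop here.

(2,2)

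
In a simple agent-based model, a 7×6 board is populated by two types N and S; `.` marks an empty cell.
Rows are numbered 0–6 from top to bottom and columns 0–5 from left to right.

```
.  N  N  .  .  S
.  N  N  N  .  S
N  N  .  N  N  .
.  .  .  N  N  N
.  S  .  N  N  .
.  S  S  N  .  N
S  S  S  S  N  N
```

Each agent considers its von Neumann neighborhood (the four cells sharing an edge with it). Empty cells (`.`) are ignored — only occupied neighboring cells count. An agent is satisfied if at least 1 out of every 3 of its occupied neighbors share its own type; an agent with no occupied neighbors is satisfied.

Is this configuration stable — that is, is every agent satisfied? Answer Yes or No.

Yes

(0,1)N 2/2 satisfied
(0,2)N 2/2 satisfied
(0,5)S 1/1 satisfied
(1,1)N 3/3 satisfied
(1,2)N 3/3 satisfied
(1,3)N 2/2 satisfied
(1,5)S 1/1 satisfied
(2,0)N 1/1 satisfied
(2,1)N 2/2 satisfied
(2,3)N 3/3 satisfied
(2,4)N 2/2 satisfied
(3,3)N 3/3 satisfied
(3,4)N 4/4 satisfied
(3,5)N 1/1 satisfied
(4,1)S 1/1 satisfied
(4,3)N 3/3 satisfied
(4,4)N 2/2 satisfied
(5,1)S 3/3 satisfied
(5,2)S 2/3 satisfied
(5,3)N 1/3 satisfied
(5,5)N 1/1 satisfied
(6,0)S 1/1 satisfied
(6,1)S 3/3 satisfied
(6,2)S 3/3 satisfied
(6,3)S 1/3 satisfied
(6,4)N 1/2 satisfied
(6,5)N 2/2 satisfied
All meet the threshold, so the configuration is stable.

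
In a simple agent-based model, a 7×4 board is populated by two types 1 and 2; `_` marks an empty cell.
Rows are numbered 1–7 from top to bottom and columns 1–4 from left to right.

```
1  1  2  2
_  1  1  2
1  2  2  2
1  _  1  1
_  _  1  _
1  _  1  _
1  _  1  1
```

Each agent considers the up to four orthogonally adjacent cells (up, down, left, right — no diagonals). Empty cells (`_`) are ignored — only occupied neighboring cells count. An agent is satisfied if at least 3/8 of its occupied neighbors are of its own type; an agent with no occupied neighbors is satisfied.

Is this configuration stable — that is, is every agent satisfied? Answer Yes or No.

Row 1: (1,1)1 1/1 ✓ · (1,2)1 2/3 ✓ · (1,3)2 1/3 ✗ · (1,4)2 2/2 ✓
Row 2: (2,2)1 2/3 ✓ · (2,3)1 1/4 ✗ · (2,4)2 2/3 ✓
Row 3: (3,1)1 1/2 ✓ · (3,2)2 1/3 ✗ · (3,3)2 2/4 ✓ · (3,4)2 2/3 ✓
Row 4: (4,1)1 1/1 ✓ · (4,3)1 2/3 ✓ · (4,4)1 1/2 ✓
Row 5: (5,3)1 2/2 ✓
Row 6: (6,1)1 1/1 ✓ · (6,3)1 2/2 ✓
Row 7: (7,1)1 1/1 ✓ · (7,3)1 2/2 ✓ · (7,4)1 1/1 ✓
For instance (1,3) has only 1/3 same-type neighbors, below 3/8.

No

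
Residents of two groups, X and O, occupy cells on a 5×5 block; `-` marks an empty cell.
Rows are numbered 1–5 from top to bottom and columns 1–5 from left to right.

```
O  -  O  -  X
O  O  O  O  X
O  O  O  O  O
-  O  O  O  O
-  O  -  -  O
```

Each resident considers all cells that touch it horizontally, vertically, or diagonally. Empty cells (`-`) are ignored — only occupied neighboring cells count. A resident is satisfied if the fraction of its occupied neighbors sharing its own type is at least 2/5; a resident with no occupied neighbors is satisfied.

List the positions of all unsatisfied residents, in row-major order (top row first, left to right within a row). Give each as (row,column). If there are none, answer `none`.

(1,1)O 2/2 ✓
(1,3)O 3/3 ✓
(1,5)X 1/2 ✓
(2,1)O 4/4 ✓
(2,2)O 7/7 ✓
(2,3)O 6/6 ✓
(2,4)O 5/7 ✓
(2,5)X 1/4 ✗
(3,1)O 4/4 ✓
(3,2)O 7/7 ✓
(3,3)O 8/8 ✓
(3,4)O 7/8 ✓
(3,5)O 4/5 ✓
(4,2)O 5/5 ✓
(4,3)O 6/6 ✓
(4,4)O 6/6 ✓
(4,5)O 4/4 ✓
(5,2)O 2/2 ✓
(5,5)O 2/2 ✓

(2,5)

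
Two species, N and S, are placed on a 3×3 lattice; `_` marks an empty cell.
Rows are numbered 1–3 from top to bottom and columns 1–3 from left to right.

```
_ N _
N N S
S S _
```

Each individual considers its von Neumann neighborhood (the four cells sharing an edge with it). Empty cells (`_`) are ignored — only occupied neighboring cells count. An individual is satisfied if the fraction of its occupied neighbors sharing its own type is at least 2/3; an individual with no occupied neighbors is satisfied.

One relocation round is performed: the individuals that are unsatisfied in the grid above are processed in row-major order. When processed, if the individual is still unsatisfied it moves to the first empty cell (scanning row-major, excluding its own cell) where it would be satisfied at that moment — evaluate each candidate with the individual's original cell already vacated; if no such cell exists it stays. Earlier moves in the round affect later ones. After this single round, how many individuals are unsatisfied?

Initially unsatisfied (in order): (2,1), (2,2), (2,3), (3,1), (3,2).
  (2,1) → (1,1).
  (2,2): no empty cell satisfies it; stays.
  (2,3) → (3,3).
  (3,1): now satisfied by earlier moves; stays.
  (3,2): now satisfied by earlier moves; stays.
Resulting grid:
N N _
_ N _
S S S
Unsatisfied now: (2,2).

1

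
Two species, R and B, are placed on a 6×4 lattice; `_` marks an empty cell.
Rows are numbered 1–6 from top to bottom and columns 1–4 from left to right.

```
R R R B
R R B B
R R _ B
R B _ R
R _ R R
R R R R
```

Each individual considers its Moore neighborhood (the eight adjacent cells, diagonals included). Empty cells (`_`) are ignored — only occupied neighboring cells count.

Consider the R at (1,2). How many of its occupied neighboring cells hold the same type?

Occupied neighbors of (1,2): (1,1)=R, (1,3)=R, (2,1)=R, (2,2)=R, (2,3)=B.
Same type (R): 4 of 5.

4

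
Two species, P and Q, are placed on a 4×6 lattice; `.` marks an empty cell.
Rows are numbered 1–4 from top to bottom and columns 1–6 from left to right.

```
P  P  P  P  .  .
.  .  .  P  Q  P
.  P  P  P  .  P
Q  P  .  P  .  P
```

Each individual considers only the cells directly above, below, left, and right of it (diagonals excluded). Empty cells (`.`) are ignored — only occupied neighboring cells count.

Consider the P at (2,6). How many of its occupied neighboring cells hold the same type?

1

Occupied neighbors of (2,6): (3,6)=P, (2,5)=Q.
Same type (P): 1 of 2.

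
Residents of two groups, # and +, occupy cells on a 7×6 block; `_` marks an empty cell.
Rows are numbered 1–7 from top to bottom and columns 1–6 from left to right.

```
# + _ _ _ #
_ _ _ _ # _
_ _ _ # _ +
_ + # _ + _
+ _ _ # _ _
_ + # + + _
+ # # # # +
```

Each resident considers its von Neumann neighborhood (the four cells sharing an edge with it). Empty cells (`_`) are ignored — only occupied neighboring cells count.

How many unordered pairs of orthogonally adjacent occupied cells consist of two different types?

10

Scan each occupied cell's neighbors to the right and below so each pair is counted once.
From row 1: 1 unlike of 1 pairs (running 1/1).
From row 4: 1 unlike of 1 pairs (running 2/2).
From row 5: 1 unlike of 1 pairs (running 3/3).
From row 6: 5 unlike of 7 pairs (running 8/10).
From row 7: 2 unlike of 5 pairs (running 10/15).
Total adjacent occupied pairs: 15; unlike-type pairs: 10.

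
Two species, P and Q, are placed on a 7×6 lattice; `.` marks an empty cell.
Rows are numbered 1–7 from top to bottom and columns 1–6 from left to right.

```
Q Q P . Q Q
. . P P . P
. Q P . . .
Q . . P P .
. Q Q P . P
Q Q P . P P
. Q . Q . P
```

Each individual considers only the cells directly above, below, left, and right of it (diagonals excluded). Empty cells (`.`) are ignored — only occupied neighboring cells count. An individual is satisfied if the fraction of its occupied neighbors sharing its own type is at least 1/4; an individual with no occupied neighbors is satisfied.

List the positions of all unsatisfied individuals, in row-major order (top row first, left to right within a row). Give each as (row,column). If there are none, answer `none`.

(2,6), (3,2), (6,3)

Row 1: (1,1)Q 1/1 ✓ · (1,2)Q 1/2 ✓ · (1,3)P 1/2 ✓ · (1,5)Q 1/1 ✓ · (1,6)Q 1/2 ✓
Row 2: (2,3)P 3/3 ✓ · (2,4)P 1/1 ✓ · (2,6)P 0/1 ✗
Row 3: (3,2)Q 0/1 ✗ · (3,3)P 1/2 ✓
Row 4: (4,1)Q 0/0 ✓ · (4,4)P 2/2 ✓ · (4,5)P 1/1 ✓
Row 5: (5,2)Q 2/2 ✓ · (5,3)Q 1/3 ✓ · (5,4)P 1/2 ✓ · (5,6)P 1/1 ✓
Row 6: (6,1)Q 1/1 ✓ · (6,2)Q 3/4 ✓ · (6,3)P 0/2 ✗ · (6,5)P 1/1 ✓ · (6,6)P 3/3 ✓
Row 7: (7,2)Q 1/1 ✓ · (7,4)Q 0/0 ✓ · (7,6)P 1/1 ✓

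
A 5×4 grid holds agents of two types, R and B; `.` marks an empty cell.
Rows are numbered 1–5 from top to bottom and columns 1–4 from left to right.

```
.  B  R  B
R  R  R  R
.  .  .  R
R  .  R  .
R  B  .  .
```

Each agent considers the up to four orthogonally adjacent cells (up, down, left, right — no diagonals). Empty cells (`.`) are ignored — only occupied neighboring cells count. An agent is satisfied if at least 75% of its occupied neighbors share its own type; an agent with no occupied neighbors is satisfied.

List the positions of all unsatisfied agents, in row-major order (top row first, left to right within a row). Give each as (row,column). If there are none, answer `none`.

(1,2)B 0/2 unhappy
(1,3)R 1/3 unhappy
(1,4)B 0/2 unhappy
(2,1)R 1/1 ok
(2,2)R 2/3 unhappy
(2,3)R 3/3 ok
(2,4)R 2/3 unhappy
(3,4)R 1/1 ok
(4,1)R 1/1 ok
(4,3)R 0/0 ok
(5,1)R 1/2 unhappy
(5,2)B 0/1 unhappy

(1,2), (1,3), (1,4), (2,2), (2,4), (5,1), (5,2)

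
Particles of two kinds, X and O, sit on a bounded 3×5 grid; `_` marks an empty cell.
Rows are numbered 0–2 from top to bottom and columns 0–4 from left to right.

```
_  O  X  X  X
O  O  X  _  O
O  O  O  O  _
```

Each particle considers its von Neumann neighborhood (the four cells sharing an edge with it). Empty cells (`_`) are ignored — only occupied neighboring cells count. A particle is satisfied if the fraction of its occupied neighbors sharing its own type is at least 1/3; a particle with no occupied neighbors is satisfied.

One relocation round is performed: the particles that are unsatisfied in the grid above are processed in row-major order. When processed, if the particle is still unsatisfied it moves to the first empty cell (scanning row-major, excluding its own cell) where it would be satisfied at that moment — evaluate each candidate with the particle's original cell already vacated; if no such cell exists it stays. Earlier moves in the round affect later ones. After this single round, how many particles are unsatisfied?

Initially unsatisfied (in order): (1,4).
  (1,4) → (0,0).
Resulting grid:
O O X X X
O O X _ _
O O O O _
All satisfied now.

0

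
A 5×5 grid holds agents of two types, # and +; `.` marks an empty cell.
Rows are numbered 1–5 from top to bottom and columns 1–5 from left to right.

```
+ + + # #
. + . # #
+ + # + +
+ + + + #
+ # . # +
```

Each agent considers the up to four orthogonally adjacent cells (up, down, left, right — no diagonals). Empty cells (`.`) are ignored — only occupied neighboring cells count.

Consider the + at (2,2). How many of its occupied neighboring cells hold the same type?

2

Occupied neighbors of (2,2): (1,2)=+, (3,2)=+.
Same type (+): 2 of 2.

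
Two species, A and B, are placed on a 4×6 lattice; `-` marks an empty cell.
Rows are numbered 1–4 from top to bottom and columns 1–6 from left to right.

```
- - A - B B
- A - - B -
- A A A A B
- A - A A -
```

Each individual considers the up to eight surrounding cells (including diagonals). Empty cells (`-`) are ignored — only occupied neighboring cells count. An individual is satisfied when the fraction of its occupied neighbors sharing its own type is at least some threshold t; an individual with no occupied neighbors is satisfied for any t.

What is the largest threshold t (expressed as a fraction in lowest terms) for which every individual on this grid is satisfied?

(1,3)A 1/1
(1,5)B 2/2
(1,6)B 2/2
(2,2)A 3/3
(2,5)B 3/5
(3,2)A 3/3
(3,3)A 5/5
(3,4)A 4/5
(3,5)A 3/5
(3,6)B 1/3
(4,2)A 2/2
(4,4)A 4/4
(4,5)A 3/4
The smallest same-type fraction is 1/3 at (3,6), which reduces to 1/3. Any threshold above that leaves this individual unsatisfied.

1/3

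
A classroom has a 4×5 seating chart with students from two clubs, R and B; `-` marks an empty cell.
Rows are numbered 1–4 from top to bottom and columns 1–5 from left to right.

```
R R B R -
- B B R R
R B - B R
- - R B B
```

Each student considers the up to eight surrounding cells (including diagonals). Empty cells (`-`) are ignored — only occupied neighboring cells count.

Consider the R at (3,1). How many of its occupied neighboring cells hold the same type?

0

Occupied neighbors of (3,1): (2,2)=B, (3,2)=B.
Same type (R): 0 of 2.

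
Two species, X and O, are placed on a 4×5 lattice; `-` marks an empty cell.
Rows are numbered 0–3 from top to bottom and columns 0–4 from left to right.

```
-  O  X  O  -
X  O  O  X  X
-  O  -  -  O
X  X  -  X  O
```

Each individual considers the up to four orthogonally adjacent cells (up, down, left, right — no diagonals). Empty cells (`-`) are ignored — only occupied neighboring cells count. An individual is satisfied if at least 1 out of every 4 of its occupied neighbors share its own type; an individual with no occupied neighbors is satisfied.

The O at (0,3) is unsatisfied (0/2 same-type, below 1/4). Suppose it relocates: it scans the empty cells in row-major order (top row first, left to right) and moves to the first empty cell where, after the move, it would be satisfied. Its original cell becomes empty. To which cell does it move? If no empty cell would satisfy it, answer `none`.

Vacating (0,3). Empty cells in order:
  (0,0): 1/2 same-type → satisfied — stop here.

(0,0)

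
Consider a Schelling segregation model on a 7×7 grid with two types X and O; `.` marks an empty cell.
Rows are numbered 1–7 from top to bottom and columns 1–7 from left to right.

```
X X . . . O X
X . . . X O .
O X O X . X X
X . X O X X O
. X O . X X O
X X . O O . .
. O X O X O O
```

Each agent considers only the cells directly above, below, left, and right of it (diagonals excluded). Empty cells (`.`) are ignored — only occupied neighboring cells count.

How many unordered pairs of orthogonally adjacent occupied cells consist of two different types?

Scan each occupied cell's neighbors to the right and below so each pair is counted once.
From row 1: 1 unlike of 4 pairs (running 1/4).
From row 2: 3 unlike of 3 pairs (running 4/7).
From row 3: 7 unlike of 9 pairs (running 11/16).
From row 4: 4 unlike of 8 pairs (running 15/24).
From row 5: 3 unlike of 5 pairs (running 18/29).
From row 6: 2 unlike of 5 pairs (running 20/34).
From row 7: 4 unlike of 5 pairs (running 24/39).
Total adjacent occupied pairs: 39; unlike-type pairs: 24.

24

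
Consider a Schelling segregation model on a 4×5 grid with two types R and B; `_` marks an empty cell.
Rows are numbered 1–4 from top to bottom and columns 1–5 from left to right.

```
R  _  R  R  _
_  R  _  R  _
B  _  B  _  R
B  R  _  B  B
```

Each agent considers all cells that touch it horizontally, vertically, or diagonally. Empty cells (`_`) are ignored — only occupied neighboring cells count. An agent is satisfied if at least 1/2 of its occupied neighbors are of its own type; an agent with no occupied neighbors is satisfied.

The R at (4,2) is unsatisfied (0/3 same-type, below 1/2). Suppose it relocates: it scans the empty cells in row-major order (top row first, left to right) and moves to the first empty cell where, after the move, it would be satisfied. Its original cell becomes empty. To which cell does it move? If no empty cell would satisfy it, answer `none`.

(1,2)

Vacating (4,2). Empty cells in order:
  (1,2): 3/3 same-type → satisfied — stop here.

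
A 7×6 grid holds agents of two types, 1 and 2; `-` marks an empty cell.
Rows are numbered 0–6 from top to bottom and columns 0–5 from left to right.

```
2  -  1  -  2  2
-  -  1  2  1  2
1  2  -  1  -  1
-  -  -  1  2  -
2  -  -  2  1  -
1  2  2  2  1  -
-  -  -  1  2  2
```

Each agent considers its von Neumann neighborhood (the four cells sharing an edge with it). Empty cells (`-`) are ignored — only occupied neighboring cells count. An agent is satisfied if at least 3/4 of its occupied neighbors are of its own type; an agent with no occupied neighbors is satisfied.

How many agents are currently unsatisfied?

Row 0: (0,0)2 0/0 ok · (0,2)1 1/1 ok · (0,4)2 1/2 unhappy · (0,5)2 2/2 ok
Row 1: (1,2)1 1/2 unhappy · (1,3)2 0/3 unhappy · (1,4)1 0/3 unhappy · (1,5)2 1/3 unhappy
Row 2: (2,0)1 0/1 unhappy · (2,1)2 0/1 unhappy · (2,3)1 1/2 unhappy · (2,5)1 0/1 unhappy
Row 3: (3,3)1 1/3 unhappy · (3,4)2 0/2 unhappy
Row 4: (4,0)2 0/1 unhappy · (4,3)2 1/3 unhappy · (4,4)1 1/3 unhappy
Row 5: (5,0)1 0/2 unhappy · (5,1)2 1/2 unhappy · (5,2)2 2/2 ok · (5,3)2 2/4 unhappy · (5,4)1 1/3 unhappy
Row 6: (6,3)1 0/2 unhappy · (6,4)2 1/3 unhappy · (6,5)2 1/1 ok
Unsatisfied: (0,4), (1,2), (1,3), (1,4), (1,5), (2,0), (2,1), (2,3), (2,5), (3,3), (3,4), (4,0), (4,3), (4,4), (5,0), (5,1), (5,3), (5,4), (6,3), (6,4) — 20 in total.

20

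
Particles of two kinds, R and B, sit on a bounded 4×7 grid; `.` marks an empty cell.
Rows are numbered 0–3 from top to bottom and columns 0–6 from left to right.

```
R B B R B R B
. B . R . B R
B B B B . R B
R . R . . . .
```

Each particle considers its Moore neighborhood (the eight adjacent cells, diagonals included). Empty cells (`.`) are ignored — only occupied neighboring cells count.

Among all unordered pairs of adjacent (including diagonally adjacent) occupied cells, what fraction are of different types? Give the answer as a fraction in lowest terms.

7/12

Scan each occupied cell's neighbors to the right and below (and the two forward diagonals) so each pair is counted once.
From row 0: 10 unlike of 17 pairs (running 10/17).
From row 1: 5 unlike of 10 pairs (running 15/27).
From row 2: 6 unlike of 9 pairs (running 21/36).
Total adjacent occupied pairs: 36; unlike-type pairs: 21.
21/36 reduces to 7/12.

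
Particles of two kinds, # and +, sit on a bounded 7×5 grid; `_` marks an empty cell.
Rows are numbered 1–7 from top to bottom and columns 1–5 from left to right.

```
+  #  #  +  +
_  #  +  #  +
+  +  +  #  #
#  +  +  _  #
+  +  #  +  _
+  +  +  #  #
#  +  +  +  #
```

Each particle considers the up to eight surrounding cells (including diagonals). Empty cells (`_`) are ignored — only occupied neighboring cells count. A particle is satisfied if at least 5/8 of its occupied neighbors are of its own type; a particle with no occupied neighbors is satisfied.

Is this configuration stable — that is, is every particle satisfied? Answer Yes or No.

No

(1,1)+ 0/2 unhappy
(1,2)# 2/4 unhappy
(1,3)# 3/5 unhappy
(1,4)+ 3/5 unhappy
(1,5)+ 2/3 ok
(2,2)# 2/7 unhappy
(2,3)+ 3/8 unhappy
(2,4)# 3/8 unhappy
(2,5)+ 2/5 unhappy
(3,1)+ 2/4 unhappy
(3,2)+ 5/7 ok
(3,3)+ 4/7 unhappy
(3,4)# 3/7 unhappy
(3,5)# 3/4 ok
(4,1)# 0/5 unhappy
(4,2)+ 6/8 ok
(4,3)+ 5/7 ok
(4,5)# 2/3 ok
(5,1)+ 4/5 ok
(5,2)+ 6/8 ok
(5,3)# 1/7 unhappy
(5,4)+ 2/6 unhappy
(6,1)+ 4/5 ok
(6,2)+ 6/8 ok
(6,3)+ 6/8 ok
(6,4)# 3/7 unhappy
(6,5)# 2/4 unhappy
(7,1)# 0/3 unhappy
(7,2)+ 4/5 ok
(7,3)+ 4/5 ok
(7,4)+ 2/5 unhappy
(7,5)# 2/3 ok
For instance (1,1) has only 0/2 same-type neighbors, below 5/8.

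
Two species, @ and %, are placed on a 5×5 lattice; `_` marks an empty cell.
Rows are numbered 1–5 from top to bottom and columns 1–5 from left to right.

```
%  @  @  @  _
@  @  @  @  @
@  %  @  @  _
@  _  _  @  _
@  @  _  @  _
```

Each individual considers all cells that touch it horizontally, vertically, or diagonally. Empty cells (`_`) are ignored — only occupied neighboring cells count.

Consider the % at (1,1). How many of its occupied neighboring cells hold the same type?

Occupied neighbors of (1,1): (1,2)=@, (2,1)=@, (2,2)=@.
Same type (%): 0 of 3.

0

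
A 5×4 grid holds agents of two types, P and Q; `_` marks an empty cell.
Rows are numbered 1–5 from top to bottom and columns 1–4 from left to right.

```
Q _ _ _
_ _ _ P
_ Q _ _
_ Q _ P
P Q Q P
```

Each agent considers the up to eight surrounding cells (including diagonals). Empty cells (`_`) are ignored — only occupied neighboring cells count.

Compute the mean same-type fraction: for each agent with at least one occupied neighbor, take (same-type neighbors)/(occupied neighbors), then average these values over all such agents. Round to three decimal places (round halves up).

0.560

Row 1: (1,1)Q — no occupied neighbors
Row 2: (2,4)P — no occupied neighbors
Row 3: (3,2)Q 1/1
Row 4: (4,2)Q 3/4 · (4,4)P 1/2
Row 5: (5,1)P 0/2 · (5,2)Q 2/3 · (5,3)Q 2/4 · (5,4)P 1/2
Sum over 7 agents: 1/1 + 3/4 + 1/2 + 0/2 + 2/3 + 2/4 + 1/2 = 47/12; mean = 47/12 ÷ 7 = 47/84 = 0.559523… → 0.560.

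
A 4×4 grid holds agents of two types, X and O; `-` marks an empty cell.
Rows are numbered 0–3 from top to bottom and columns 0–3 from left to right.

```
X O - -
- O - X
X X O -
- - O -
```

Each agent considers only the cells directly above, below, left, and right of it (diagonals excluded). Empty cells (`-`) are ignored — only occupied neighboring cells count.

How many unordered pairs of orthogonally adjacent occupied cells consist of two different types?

Scan each occupied cell's neighbors to the right and below so each pair is counted once.
Row 0: X(0,0)–O(0,1)≠ O(0,1)–O(1,1)=  → 1/2 unlike.
Row 1: O(1,1)–X(2,1)≠  → 1/1 unlike.
Row 2: X(2,0)–X(2,1)= X(2,1)–O(2,2)≠ O(2,2)–O(3,2)=  → 1/3 unlike.
Total adjacent occupied pairs: 6; unlike-type pairs: 3.

3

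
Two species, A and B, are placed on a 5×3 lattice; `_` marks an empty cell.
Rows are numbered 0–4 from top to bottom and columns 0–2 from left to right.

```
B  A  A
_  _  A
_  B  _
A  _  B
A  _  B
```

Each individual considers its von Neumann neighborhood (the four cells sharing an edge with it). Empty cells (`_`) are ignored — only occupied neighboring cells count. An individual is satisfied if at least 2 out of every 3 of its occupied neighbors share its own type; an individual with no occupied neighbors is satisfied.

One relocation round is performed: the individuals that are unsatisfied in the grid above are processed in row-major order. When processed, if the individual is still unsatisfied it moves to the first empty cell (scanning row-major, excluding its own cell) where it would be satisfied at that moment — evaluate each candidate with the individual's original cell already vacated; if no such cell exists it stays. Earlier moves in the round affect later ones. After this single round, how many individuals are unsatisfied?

0

Initially unsatisfied (in order): (0,0), (0,1).
  (0,0) → (1,0).
  (0,1): now satisfied by earlier moves; stays.
Resulting grid:
_ A A
B _ A
_ B _
A _ B
A _ B
All satisfied now.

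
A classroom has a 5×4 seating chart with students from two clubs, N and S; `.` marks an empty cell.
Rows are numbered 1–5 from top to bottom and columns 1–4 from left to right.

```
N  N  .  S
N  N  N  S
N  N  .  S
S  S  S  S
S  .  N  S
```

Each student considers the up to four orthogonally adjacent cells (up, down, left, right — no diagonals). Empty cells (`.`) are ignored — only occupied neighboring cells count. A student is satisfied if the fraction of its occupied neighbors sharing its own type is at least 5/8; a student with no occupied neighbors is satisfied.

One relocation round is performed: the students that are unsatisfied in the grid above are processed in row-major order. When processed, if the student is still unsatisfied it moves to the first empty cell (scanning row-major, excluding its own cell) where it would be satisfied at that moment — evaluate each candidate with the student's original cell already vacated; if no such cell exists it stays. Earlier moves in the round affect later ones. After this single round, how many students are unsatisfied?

Initially unsatisfied (in order): (2,3), (5,3), (5,4).
  (2,3): no empty cell satisfies it; stays.
  (5,3) → (1,3).
  (5,4): now satisfied by earlier moves; stays.
Resulting grid:
N N N S
N N N S
N N . S
S S S S
S . . S
Unsatisfied now: (1,4).

1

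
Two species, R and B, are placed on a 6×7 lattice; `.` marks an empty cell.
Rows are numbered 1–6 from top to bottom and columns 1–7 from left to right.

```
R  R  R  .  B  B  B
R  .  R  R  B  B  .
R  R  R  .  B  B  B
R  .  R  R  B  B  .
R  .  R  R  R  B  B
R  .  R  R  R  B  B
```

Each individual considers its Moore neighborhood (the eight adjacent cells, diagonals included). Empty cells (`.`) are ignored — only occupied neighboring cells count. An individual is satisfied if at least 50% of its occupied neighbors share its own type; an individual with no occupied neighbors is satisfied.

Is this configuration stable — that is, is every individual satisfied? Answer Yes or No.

Yes

Row 1: (1,1)R 2/2 ok · (1,2)R 4/4 ok · (1,3)R 3/3 ok · (1,5)B 3/4 ok · (1,6)B 4/4 ok · (1,7)B 2/2 ok
Row 2: (2,1)R 4/4 ok · (2,3)R 5/5 ok · (2,4)R 3/6 ok · (2,5)B 5/6 ok · (2,6)B 7/7 ok
Row 3: (3,1)R 3/3 ok · (3,2)R 6/6 ok · (3,3)R 5/5 ok · (3,5)B 5/7 ok · (3,6)B 6/6 ok · (3,7)B 3/3 ok
Row 4: (4,1)R 3/3 ok · (4,3)R 5/5 ok · (4,4)R 5/7 ok · (4,5)B 4/7 ok · (4,6)B 6/7 ok
Row 5: (5,1)R 2/2 ok · (5,3)R 5/5 ok · (5,4)R 7/8 ok · (5,5)R 4/8 ok · (5,6)B 5/7 ok · (5,7)B 4/4 ok
Row 6: (6,1)R 1/1 ok · (6,3)R 3/3 ok · (6,4)R 5/5 ok · (6,5)R 3/5 ok · (6,6)B 3/5 ok · (6,7)B 3/3 ok
All meet the threshold, so the configuration is stable.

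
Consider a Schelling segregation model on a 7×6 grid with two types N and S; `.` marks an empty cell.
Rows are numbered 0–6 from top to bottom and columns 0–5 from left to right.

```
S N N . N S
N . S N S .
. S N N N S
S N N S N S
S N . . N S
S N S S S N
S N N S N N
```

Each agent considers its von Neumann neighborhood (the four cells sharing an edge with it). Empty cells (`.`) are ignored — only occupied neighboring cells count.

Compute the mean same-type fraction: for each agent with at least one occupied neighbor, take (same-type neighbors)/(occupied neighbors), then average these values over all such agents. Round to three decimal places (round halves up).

(0,0)S 0/2
(0,1)N 1/2
(0,2)N 1/2
(0,4)N 0/2
(0,5)S 0/1
(1,0)N 0/1
(1,2)S 0/3
(1,3)N 1/3
(1,4)S 0/3
(2,1)S 0/2
(2,2)N 2/4
(2,3)N 3/4
(2,4)N 2/4
(2,5)S 1/2
(3,0)S 1/2
(3,1)N 2/4
(3,2)N 2/3
(3,3)S 0/3
(3,4)N 2/4
(3,5)S 2/3
(4,0)S 2/3
(4,1)N 2/3
(4,4)N 1/3
(4,5)S 1/3
(5,0)S 2/3
(5,1)N 2/4
(5,2)S 1/3
(5,3)S 3/3
(5,4)S 1/4
(5,5)N 1/3
(6,0)S 1/2
(6,1)N 2/3
(6,2)N 1/3
(6,3)S 1/3
(6,4)N 1/3
(6,5)N 2/2
Sum over 36 agents: 0/2 + 1/2 + 1/2 + 0/2 + 0/1 + 0/1 + 0/3 + 1/3 + 0/3 + 0/2 + 2/4 + 3/4 + 2/4 + 1/2 + 1/2 + 2/4 + 2/3 + 0/3 + 2/4 + 2/3 + 2/3 + 2/3 + 1/3 + 1/3 + 2/3 + 2/4 + 1/3 + 3/3 + 1/4 + 1/3 + 1/2 + 2/3 + 1/3 + 1/3 + 1/3 + 2/2 = 44/3; mean = 44/3 ÷ 36 = 11/27 = 0.407407… → 0.407.

0.407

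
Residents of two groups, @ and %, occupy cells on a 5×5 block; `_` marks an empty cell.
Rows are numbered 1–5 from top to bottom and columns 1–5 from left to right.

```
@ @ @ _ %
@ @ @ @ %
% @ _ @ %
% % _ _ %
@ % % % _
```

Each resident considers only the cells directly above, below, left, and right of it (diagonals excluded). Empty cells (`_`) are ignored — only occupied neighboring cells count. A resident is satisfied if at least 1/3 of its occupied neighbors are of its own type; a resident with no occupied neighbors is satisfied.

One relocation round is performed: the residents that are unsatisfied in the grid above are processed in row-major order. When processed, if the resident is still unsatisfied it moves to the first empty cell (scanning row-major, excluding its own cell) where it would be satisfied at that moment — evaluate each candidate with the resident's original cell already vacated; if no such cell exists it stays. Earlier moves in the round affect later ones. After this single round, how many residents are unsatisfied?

Initially unsatisfied (in order): (5,1).
  (5,1) → (1,4).
Resulting grid:
@ @ @ @ %
@ @ @ @ %
% @ _ @ %
% % _ _ %
_ % % % _
All satisfied now.

0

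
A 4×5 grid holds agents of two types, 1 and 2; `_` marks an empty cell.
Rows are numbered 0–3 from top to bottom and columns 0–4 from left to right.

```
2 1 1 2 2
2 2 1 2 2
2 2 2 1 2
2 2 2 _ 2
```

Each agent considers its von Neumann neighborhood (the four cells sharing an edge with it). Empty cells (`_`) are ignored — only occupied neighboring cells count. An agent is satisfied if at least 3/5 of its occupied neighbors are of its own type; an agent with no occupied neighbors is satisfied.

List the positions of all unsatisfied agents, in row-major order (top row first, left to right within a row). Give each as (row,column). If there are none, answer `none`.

(0,0), (0,1), (1,1), (1,2), (1,3), (2,2), (2,3)

Row 0: (0,0)2 1/2 not · (0,1)1 1/3 not · (0,2)1 2/3 satisfied · (0,3)2 2/3 satisfied · (0,4)2 2/2 satisfied
Row 1: (1,0)2 3/3 satisfied · (1,1)2 2/4 not · (1,2)1 1/4 not · (1,3)2 2/4 not · (1,4)2 3/3 satisfied
Row 2: (2,0)2 3/3 satisfied · (2,1)2 4/4 satisfied · (2,2)2 2/4 not · (2,3)1 0/3 not · (2,4)2 2/3 satisfied
Row 3: (3,0)2 2/2 satisfied · (3,1)2 3/3 satisfied · (3,2)2 2/2 satisfied · (3,4)2 1/1 satisfied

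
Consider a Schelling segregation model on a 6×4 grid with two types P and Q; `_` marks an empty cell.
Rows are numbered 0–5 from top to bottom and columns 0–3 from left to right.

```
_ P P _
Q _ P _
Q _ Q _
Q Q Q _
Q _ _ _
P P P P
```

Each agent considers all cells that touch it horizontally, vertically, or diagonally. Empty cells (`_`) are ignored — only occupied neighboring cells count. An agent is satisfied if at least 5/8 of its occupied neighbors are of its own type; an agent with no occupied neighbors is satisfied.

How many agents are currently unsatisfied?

Row 0: (0,1)P 2/3 ok · (0,2)P 2/2 ok
Row 1: (1,0)Q 1/2 unhappy · (1,2)P 2/3 ok
Row 2: (2,0)Q 3/3 ok · (2,2)Q 2/3 ok
Row 3: (3,0)Q 3/3 ok · (3,1)Q 5/5 ok · (3,2)Q 2/2 ok
Row 4: (4,0)Q 2/4 unhappy
Row 5: (5,0)P 1/2 unhappy · (5,1)P 2/3 ok · (5,2)P 2/2 ok · (5,3)P 1/1 ok
Unsatisfied: (1,0), (4,0), (5,0) — 3 in total.

3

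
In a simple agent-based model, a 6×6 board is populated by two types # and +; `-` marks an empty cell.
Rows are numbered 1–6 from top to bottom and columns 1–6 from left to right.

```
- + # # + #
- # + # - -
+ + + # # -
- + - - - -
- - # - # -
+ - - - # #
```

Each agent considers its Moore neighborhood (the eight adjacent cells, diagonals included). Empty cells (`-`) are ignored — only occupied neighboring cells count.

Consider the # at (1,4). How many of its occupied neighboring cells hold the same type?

2

Occupied neighbors of (1,4): (1,3)=#, (1,5)=+, (2,3)=+, (2,4)=#.
Same type (#): 2 of 4.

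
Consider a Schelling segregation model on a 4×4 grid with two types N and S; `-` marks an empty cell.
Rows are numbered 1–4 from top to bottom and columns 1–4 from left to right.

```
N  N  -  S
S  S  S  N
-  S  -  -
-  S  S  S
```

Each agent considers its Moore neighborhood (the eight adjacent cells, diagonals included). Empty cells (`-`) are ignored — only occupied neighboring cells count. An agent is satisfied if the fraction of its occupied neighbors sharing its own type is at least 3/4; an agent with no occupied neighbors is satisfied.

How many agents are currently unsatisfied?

(1,1)N 1/3 unhappy
(1,2)N 1/4 unhappy
(1,4)S 1/2 unhappy
(2,1)S 2/4 unhappy
(2,2)S 3/5 unhappy
(2,3)S 3/5 unhappy
(2,4)N 0/2 unhappy
(3,2)S 5/5 ok
(4,2)S 2/2 ok
(4,3)S 3/3 ok
(4,4)S 1/1 ok
Unsatisfied: (1,1), (1,2), (1,4), (2,1), (2,2), (2,3), (2,4) — 7 in total.

7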